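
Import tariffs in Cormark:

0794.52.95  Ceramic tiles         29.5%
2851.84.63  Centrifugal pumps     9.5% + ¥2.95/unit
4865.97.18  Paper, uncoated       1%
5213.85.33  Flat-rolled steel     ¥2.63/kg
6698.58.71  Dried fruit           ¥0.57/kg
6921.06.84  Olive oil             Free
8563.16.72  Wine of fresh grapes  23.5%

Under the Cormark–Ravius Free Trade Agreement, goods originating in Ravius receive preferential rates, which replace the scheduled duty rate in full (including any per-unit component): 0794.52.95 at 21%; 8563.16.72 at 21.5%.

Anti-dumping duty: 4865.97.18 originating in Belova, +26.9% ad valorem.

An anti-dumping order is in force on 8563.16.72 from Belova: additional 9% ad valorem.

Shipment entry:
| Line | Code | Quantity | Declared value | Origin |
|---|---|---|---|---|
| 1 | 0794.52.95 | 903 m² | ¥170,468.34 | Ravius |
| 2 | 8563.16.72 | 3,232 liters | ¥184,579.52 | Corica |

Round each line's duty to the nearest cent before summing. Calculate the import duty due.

¥79,174.54

Line 1 (0794.52.95, Ravius, 903 m², ¥170,468.34):
Base rate for 0794.52.95 is 29.5%.
Origin Ravius qualifies under the Cormark–Ravius agreement and 0794.52.95 is covered: preferential rate 21% applies instead.
Duty = ¥170,468.34 × 21% = ¥35,798.35.
Line 2 (8563.16.72, Corica, 3,232 liters, ¥184,579.52):
Base rate for 8563.16.72 is 23.5%.
8563.16.72 has an FTA preferential rate, but origin Corica is not Ravius; base rate stands.
The additional-duty order on 8563.16.72 targets Belova, not Corica; it does not apply.
Duty = ¥184,579.52 × 23.5% = ¥43,376.19.
Total = ¥35,798.35 + ¥43,376.19 = ¥79,174.54.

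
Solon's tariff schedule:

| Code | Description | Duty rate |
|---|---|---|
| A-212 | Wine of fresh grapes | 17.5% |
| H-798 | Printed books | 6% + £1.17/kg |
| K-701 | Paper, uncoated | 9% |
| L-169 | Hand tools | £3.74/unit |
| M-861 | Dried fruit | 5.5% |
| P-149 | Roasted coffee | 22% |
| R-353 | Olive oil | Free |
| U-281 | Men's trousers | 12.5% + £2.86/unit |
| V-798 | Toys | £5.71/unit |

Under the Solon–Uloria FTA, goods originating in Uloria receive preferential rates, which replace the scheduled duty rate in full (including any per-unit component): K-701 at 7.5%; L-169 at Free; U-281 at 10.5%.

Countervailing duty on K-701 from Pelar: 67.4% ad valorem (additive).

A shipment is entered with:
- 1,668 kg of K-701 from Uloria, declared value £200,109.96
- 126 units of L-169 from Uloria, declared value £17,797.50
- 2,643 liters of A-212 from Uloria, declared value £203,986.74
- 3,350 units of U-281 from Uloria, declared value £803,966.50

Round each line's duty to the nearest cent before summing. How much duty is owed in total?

Line 1 (K-701, Uloria, 1,668 kg, £200,109.96):
Base rate for K-701 is 9%.
Origin Uloria qualifies under the Solon–Uloria agreement and K-701 is covered: preferential rate 7.5% applies instead.
The additional-duty order on K-701 targets Pelar, not Uloria; it does not apply.
Duty = £200,109.96 × 7.5% = £15,008.25.
Line 2 (L-169, Uloria, 126 units, £17,797.50):
Base rate for L-169 is £3.74/unit.
Origin Uloria qualifies under the Solon–Uloria agreement and L-169 is covered: preferential rate Free applies instead.
Duty = £17,797.50 × 0% = £0.00.
Line 3 (A-212, Uloria, 2,643 liters, £203,986.74):
Base rate for A-212 is 17.5%.
Origin Uloria is the FTA partner but A-212 is not on the preference list; base rate stands.
Duty = £203,986.74 × 17.5% = £35,697.68.
Line 4 (U-281, Uloria, 3,350 units, £803,966.50):
Base rate for U-281 is 12.5% + £2.86/unit.
Origin Uloria qualifies under the Solon–Uloria agreement and U-281 is covered: preferential rate 10.5% applies instead.
Duty = £803,966.50 × 10.5% = £84,416.48.
Total = £15,008.25 + £0.00 + £35,697.68 + £84,416.48 = £135,122.41.

£135,122.41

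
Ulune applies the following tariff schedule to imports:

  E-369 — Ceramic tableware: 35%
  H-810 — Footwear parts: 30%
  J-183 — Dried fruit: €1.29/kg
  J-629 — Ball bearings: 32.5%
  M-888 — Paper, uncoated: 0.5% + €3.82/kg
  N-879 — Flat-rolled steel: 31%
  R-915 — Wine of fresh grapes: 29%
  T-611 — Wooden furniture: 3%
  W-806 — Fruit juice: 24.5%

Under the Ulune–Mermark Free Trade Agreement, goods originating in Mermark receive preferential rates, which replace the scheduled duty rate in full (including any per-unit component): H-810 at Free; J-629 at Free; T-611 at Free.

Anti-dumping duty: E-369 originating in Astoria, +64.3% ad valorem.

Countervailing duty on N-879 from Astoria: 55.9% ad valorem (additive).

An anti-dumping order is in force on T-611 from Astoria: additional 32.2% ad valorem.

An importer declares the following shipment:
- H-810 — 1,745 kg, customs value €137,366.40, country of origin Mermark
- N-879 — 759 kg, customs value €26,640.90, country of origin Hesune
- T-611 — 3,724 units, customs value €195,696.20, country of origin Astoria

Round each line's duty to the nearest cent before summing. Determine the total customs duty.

€77,143.74

Line 1 (H-810, Mermark, 1,745 kg, €137,366.40):
Base rate for H-810 is 30%.
Origin Mermark qualifies under the Ulune–Mermark agreement and H-810 is covered: preferential rate Free applies instead.
Duty = €137,366.40 × 0% = €0.00.
Line 2 (N-879, Hesune, 759 kg, €26,640.90):
Base rate for N-879 is 31%.
The additional-duty order on N-879 targets Astoria, not Hesune; it does not apply.
Duty = €26,640.90 × 31% = €8,258.68.
Line 3 (T-611, Astoria, 3,724 units, €195,696.20):
Base rate for T-611 is 3%.
T-611 has an FTA preferential rate, but origin Astoria is not Mermark; base rate stands.
Additional duty on T-611 from Astoria: +32.2%. Applied ad valorem rate: 3% + 32.2% = 35.2%.
Duty = €195,696.20 × 35.2% = €68,885.06.
Total = €0.00 + €8,258.68 + €68,885.06 = €77,143.74.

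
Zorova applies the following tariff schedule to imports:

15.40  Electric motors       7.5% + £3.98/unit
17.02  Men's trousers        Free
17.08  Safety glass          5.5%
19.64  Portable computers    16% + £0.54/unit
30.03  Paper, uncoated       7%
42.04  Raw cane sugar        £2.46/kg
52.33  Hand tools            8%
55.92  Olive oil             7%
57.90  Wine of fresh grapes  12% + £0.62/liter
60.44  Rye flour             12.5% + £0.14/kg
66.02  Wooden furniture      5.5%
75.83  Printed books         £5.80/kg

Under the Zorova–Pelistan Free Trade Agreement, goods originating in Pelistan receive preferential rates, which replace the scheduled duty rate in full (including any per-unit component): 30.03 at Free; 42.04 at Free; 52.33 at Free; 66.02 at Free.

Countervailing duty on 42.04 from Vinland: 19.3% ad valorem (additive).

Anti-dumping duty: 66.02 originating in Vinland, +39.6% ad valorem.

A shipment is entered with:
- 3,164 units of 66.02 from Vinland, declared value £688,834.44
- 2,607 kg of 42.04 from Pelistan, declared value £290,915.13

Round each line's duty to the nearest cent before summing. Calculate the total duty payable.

Line 1 (66.02, Vinland, 3,164 units, £688,834.44):
Base rate for 66.02 is 5.5%.
66.02 has an FTA preferential rate, but origin Vinland is not Pelistan; base rate stands.
Additional duty on 66.02 from Vinland: +39.6%. Applied ad valorem rate: 5.5% + 39.6% = 45.1%.
Duty = £688,834.44 × 45.1% = £310,664.33.
Line 2 (42.04, Pelistan, 2,607 kg, £290,915.13):
Base rate for 42.04 is £2.46/kg.
Origin Pelistan qualifies under the Zorova–Pelistan agreement and 42.04 is covered: preferential rate Free applies instead.
The additional-duty order on 42.04 targets Vinland, not Pelistan; it does not apply.
Duty = £290,915.13 × 0% = £0.00.
Total = £310,664.33 + £0.00 = £310,664.33.

£310,664.33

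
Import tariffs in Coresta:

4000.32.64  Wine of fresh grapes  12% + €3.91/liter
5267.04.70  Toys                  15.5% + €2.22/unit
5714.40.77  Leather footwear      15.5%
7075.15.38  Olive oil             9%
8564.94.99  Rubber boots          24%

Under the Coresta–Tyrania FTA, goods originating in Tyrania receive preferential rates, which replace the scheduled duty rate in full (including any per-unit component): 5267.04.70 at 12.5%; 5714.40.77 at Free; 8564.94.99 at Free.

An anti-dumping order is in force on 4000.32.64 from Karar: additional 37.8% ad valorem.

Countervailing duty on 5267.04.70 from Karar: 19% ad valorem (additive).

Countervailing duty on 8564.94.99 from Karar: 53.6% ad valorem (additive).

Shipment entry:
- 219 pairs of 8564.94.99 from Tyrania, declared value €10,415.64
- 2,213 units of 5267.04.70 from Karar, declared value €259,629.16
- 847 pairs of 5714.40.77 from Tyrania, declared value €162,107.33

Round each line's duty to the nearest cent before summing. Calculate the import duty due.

€94,484.92

Line 1 (8564.94.99, Tyrania, 219 pairs, €10,415.64):
Base rate for 8564.94.99 is 24%.
Origin Tyrania qualifies under the Coresta–Tyrania agreement and 8564.94.99 is covered: preferential rate Free applies instead.
The additional-duty order on 8564.94.99 targets Karar, not Tyrania; it does not apply.
Duty = €10,415.64 × 0% = €0.00.
Line 2 (5267.04.70, Karar, 2,213 units, €259,629.16):
Base rate for 5267.04.70 is 15.5% + €2.22/unit.
5267.04.70 has an FTA preferential rate, but origin Karar is not Tyrania; base rate stands.
Additional duty on 5267.04.70 from Karar: +19%. Applied ad valorem rate: 15.5% + 19% = 34.5%.
Duty = €259,629.16 × 34.5% + 2,213 × €2.22 = €94,484.92.
Line 3 (5714.40.77, Tyrania, 847 pairs, €162,107.33):
Base rate for 5714.40.77 is 15.5%.
Origin Tyrania qualifies under the Coresta–Tyrania agreement and 5714.40.77 is covered: preferential rate Free applies instead.
Duty = €162,107.33 × 0% = €0.00.
Total = €0.00 + €94,484.92 + €0.00 = €94,484.92.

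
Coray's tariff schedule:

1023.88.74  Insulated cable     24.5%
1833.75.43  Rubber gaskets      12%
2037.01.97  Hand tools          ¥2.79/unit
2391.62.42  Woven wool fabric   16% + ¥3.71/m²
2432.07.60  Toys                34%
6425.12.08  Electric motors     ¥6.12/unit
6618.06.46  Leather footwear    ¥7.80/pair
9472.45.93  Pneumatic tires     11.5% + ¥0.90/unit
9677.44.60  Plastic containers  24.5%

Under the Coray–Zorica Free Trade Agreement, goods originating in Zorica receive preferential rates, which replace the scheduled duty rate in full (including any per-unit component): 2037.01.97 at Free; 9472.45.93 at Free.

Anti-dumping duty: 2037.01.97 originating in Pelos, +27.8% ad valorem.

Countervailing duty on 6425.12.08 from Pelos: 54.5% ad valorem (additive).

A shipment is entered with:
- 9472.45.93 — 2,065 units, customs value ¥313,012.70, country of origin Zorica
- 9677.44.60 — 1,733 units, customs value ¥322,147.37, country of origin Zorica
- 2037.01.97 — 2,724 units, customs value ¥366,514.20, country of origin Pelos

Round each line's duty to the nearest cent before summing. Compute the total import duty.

Line 1 (9472.45.93, Zorica, 2,065 units, ¥313,012.70):
Base rate for 9472.45.93 is 11.5% + ¥0.90/unit.
Origin Zorica qualifies under the Coray–Zorica agreement and 9472.45.93 is covered: preferential rate Free applies instead.
Duty = ¥313,012.70 × 0% = ¥0.00.
Line 2 (9677.44.60, Zorica, 1,733 units, ¥322,147.37):
Base rate for 9677.44.60 is 24.5%.
Origin Zorica is the FTA partner but 9677.44.60 is not on the preference list; base rate stands.
Duty = ¥322,147.37 × 24.5% = ¥78,926.11.
Line 3 (2037.01.97, Pelos, 2,724 units, ¥366,514.20):
Base rate for 2037.01.97 is ¥2.79/unit.
2037.01.97 has an FTA preferential rate, but origin Pelos is not Zorica; base rate stands.
Additional duty on 2037.01.97 from Pelos: +27.8% ad valorem. Applied ad valorem rate = 27.8%.
Duty = ¥366,514.20 × 27.8% + 2,724 × ¥2.79 = ¥109,490.91.
Total = ¥0.00 + ¥78,926.11 + ¥109,490.91 = ¥188,417.02.

¥188,417.02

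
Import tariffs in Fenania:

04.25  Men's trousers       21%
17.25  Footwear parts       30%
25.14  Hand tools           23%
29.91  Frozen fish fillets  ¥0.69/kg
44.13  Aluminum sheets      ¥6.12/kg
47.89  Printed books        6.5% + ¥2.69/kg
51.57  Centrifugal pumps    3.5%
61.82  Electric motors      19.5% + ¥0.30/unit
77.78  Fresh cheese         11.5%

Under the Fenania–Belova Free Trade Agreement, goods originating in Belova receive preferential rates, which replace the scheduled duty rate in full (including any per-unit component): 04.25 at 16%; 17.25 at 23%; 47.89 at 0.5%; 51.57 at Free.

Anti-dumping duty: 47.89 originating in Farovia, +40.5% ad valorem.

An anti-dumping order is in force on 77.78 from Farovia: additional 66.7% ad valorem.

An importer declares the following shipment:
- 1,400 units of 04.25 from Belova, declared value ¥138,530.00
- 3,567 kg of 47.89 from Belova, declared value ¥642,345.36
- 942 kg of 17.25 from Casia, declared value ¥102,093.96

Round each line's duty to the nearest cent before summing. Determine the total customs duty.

¥56,004.72

Line 1 (04.25, Belova, 1,400 units, ¥138,530.00):
Base rate for 04.25 is 21%.
Origin Belova qualifies under the Fenania–Belova agreement and 04.25 is covered: preferential rate 16% applies instead.
Duty = ¥138,530.00 × 16% = ¥22,164.80.
Line 2 (47.89, Belova, 3,567 kg, ¥642,345.36):
Base rate for 47.89 is 6.5% + ¥2.69/kg.
Origin Belova qualifies under the Fenania–Belova agreement and 47.89 is covered: preferential rate 0.5% applies instead.
The additional-duty order on 47.89 targets Farovia, not Belova; it does not apply.
Duty = ¥642,345.36 × 0.5% = ¥3,211.73.
Line 3 (17.25, Casia, 942 kg, ¥102,093.96):
Base rate for 17.25 is 30%.
17.25 has an FTA preferential rate, but origin Casia is not Belova; base rate stands.
Duty = ¥102,093.96 × 30% = ¥30,628.19.
Total = ¥22,164.80 + ¥3,211.73 + ¥30,628.19 = ¥56,004.72.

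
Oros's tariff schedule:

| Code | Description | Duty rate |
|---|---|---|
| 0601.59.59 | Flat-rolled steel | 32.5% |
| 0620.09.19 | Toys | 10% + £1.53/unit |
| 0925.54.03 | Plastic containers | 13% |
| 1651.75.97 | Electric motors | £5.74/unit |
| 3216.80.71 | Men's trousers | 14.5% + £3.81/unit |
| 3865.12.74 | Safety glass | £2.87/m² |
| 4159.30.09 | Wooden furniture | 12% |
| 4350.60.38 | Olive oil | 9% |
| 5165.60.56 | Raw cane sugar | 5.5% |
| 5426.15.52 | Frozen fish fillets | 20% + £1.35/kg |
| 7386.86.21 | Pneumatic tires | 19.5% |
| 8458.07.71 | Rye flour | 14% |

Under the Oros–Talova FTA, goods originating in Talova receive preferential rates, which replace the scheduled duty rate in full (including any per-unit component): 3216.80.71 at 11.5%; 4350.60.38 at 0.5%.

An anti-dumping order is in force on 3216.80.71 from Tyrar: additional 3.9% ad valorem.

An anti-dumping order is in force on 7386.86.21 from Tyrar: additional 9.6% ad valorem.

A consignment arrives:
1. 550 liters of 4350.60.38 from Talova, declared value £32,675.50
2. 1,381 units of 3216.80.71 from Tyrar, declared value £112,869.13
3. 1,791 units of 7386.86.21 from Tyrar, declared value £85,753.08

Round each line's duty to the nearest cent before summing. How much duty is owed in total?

Line 1 (4350.60.38, Talova, 550 liters, £32,675.50):
Base rate for 4350.60.38 is 9%.
Origin Talova qualifies under the Oros–Talova agreement and 4350.60.38 is covered: preferential rate 0.5% applies instead.
Duty = £32,675.50 × 0.5% = £163.38.
Line 2 (3216.80.71, Tyrar, 1,381 units, £112,869.13):
Base rate for 3216.80.71 is 14.5% + £3.81/unit.
3216.80.71 has an FTA preferential rate, but origin Tyrar is not Talova; base rate stands.
Additional duty on 3216.80.71 from Tyrar: +3.9%. Applied ad valorem rate: 14.5% + 3.9% = 18.4%.
Duty = £112,869.13 × 18.4% + 1,381 × £3.81 = £26,029.53.
Line 3 (7386.86.21, Tyrar, 1,791 units, £85,753.08):
Base rate for 7386.86.21 is 19.5%.
Additional duty on 7386.86.21 from Tyrar: +9.6%. Applied ad valorem rate: 19.5% + 9.6% = 29.1%.
Duty = £85,753.08 × 29.1% = £24,954.15.
Total = £163.38 + £26,029.53 + £24,954.15 = £51,147.06.

£51,147.06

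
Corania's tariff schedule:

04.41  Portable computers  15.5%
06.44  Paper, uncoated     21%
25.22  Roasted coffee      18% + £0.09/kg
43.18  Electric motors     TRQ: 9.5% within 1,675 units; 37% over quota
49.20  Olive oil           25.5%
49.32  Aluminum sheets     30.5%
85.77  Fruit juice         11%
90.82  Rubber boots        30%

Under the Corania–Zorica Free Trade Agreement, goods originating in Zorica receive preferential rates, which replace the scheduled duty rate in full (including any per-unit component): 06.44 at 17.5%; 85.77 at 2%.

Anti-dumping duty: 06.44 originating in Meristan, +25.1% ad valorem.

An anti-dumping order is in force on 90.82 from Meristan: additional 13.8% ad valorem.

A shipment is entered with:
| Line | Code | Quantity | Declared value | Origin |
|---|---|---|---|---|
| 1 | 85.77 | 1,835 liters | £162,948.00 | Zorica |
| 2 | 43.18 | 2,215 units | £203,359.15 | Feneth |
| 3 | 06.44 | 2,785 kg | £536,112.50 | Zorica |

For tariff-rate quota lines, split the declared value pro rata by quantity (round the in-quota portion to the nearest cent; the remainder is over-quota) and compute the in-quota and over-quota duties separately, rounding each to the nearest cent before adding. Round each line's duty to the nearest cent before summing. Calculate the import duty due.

£130,031.56

Line 1 (85.77, Zorica, 1,835 liters, £162,948.00):
Base rate for 85.77 is 11%.
Origin Zorica qualifies under the Corania–Zorica agreement and 85.77 is covered: preferential rate 2% applies instead.
Duty = £162,948.00 × 2% = £3,258.96.
Line 2 (43.18, Feneth, 2,215 units, £203,359.15):
Code 43.18 is under a tariff-rate quota (threshold 1,675 units). In-quota: 1,675 units at 9.5%; over-quota: 540 units at 37%.
Pro-rata value split: in-quota = £203,359.15 × 1,675/2,215 = £153,781.75; over-quota = £203,359.15 − £153,781.75 = £49,577.40.
In-quota duty = £153,781.75 × 9.5% = £14,609.27. Over-quota duty = £49,577.40 × 37% = £18,343.64.
Line duty = £14,609.27 + £18,343.64 = £32,952.91.
Line 3 (06.44, Zorica, 2,785 kg, £536,112.50):
Base rate for 06.44 is 21%.
Origin Zorica qualifies under the Corania–Zorica agreement and 06.44 is covered: preferential rate 17.5% applies instead.
The additional-duty order on 06.44 targets Meristan, not Zorica; it does not apply.
Duty = £536,112.50 × 17.5% = £93,819.69.
Total = £3,258.96 + £32,952.91 + £93,819.69 = £130,031.56.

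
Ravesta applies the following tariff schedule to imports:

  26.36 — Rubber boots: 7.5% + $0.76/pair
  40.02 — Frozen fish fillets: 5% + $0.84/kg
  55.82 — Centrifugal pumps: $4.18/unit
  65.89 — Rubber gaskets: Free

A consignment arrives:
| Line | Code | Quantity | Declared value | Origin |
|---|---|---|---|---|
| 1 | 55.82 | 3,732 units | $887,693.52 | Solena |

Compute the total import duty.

Line 1 (55.82, Solena, 3,732 units, $887,693.52):
Base rate for 55.82 is $4.18/unit.
Duty = 3,732 × $4.18 = $15,599.76.

$15,599.76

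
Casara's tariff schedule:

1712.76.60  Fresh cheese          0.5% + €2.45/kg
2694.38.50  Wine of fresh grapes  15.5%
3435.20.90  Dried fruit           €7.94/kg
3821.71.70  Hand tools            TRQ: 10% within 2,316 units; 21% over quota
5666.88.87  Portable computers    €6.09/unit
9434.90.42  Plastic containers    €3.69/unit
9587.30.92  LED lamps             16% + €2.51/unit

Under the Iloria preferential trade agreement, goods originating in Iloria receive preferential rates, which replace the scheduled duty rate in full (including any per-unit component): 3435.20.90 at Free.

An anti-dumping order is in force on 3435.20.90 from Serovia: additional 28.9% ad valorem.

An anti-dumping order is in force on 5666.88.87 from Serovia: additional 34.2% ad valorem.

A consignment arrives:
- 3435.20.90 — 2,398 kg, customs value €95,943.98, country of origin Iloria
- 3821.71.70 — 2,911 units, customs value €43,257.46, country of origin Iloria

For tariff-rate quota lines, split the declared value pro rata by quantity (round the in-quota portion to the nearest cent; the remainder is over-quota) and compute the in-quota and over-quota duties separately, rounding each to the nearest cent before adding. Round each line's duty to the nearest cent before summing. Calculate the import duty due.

Line 1 (3435.20.90, Iloria, 2,398 kg, €95,943.98):
Base rate for 3435.20.90 is €7.94/kg.
Origin Iloria qualifies under the Casara–Iloria agreement and 3435.20.90 is covered: preferential rate Free applies instead.
The additional-duty order on 3435.20.90 targets Serovia, not Iloria; it does not apply.
Duty = €95,943.98 × 0% = €0.00.
Line 2 (3821.71.70, Iloria, 2,911 units, €43,257.46):
Code 3821.71.70 is under a tariff-rate quota (threshold 2,316 units). In-quota: 2,316 units at 10%; over-quota: 595 units at 21%.
Pro-rata value split: in-quota = €43,257.46 × 2,316/2,911 = €34,415.76; over-quota = €43,257.46 − €34,415.76 = €8,841.70.
In-quota duty = €34,415.76 × 10% = €3,441.58. Over-quota duty = €8,841.70 × 21% = €1,856.76.
Line duty = €3,441.58 + €1,856.76 = €5,298.34.
Total = €0.00 + €5,298.34 = €5,298.34.

€5,298.34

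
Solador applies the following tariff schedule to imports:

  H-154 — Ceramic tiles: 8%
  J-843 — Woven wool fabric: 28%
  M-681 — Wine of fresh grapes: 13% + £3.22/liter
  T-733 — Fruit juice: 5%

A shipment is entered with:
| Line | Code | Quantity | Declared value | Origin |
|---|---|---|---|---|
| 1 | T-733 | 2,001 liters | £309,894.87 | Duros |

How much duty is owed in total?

£15,494.74

Line 1 (T-733, Duros, 2,001 liters, £309,894.87):
Base rate for T-733 is 5%.
Duty = £309,894.87 × 5% = £15,494.74.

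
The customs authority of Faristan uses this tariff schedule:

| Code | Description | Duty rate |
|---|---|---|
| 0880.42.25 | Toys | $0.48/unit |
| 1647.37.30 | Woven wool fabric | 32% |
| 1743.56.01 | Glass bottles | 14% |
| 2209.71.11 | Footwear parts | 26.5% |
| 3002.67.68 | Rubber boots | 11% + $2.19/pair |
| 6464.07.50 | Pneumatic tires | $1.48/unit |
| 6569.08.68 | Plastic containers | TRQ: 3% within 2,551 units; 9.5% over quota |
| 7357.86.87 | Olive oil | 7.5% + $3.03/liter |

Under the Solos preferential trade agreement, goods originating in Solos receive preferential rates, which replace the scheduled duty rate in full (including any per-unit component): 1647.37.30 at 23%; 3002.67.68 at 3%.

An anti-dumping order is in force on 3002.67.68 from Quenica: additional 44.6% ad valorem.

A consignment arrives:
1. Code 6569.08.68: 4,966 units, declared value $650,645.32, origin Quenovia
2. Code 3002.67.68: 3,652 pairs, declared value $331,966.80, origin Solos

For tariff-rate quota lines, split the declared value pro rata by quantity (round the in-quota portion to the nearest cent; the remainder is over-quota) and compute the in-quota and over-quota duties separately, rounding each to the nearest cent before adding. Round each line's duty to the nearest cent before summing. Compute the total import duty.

$50,045.22

Line 1 (6569.08.68, Quenovia, 4,966 units, $650,645.32):
Code 6569.08.68 is under a tariff-rate quota (threshold 2,551 units). In-quota: 2,551 units at 3%; over-quota: 2,415 units at 9.5%.
Pro-rata value split: in-quota = $650,645.32 × 2,551/4,966 = $334,232.02; over-quota = $650,645.32 − $334,232.02 = $316,413.30.
In-quota duty = $334,232.02 × 3% = $10,026.96. Over-quota duty = $316,413.30 × 9.5% = $30,059.26.
Line duty = $10,026.96 + $30,059.26 = $40,086.22.
Line 2 (3002.67.68, Solos, 3,652 pairs, $331,966.80):
Base rate for 3002.67.68 is 11% + $2.19/pair.
Origin Solos qualifies under the Faristan–Solos agreement and 3002.67.68 is covered: preferential rate 3% applies instead.
The additional-duty order on 3002.67.68 targets Quenica, not Solos; it does not apply.
Duty = $331,966.80 × 3% = $9,959.00.
Total = $40,086.22 + $9,959.00 = $50,045.22.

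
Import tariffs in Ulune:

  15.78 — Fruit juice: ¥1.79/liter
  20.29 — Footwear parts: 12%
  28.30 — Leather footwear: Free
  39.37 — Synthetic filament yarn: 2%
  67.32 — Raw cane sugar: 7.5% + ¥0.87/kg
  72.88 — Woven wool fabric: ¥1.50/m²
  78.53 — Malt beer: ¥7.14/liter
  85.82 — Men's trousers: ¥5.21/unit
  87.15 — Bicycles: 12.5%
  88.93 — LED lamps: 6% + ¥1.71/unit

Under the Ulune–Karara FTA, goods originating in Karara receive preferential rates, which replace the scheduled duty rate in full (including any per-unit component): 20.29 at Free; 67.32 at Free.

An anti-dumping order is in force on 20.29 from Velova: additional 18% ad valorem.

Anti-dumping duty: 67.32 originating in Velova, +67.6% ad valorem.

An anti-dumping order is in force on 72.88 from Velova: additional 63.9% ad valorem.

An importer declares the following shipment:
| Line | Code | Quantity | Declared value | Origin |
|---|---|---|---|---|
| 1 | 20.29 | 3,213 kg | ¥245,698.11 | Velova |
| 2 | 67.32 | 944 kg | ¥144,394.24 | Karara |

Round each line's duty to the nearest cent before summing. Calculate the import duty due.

Line 1 (20.29, Velova, 3,213 kg, ¥245,698.11):
Base rate for 20.29 is 12%.
20.29 has an FTA preferential rate, but origin Velova is not Karara; base rate stands.
Additional duty on 20.29 from Velova: +18%. Applied ad valorem rate: 12% + 18% = 30%.
Duty = ¥245,698.11 × 30% = ¥73,709.43.
Line 2 (67.32, Karara, 944 kg, ¥144,394.24):
Base rate for 67.32 is 7.5% + ¥0.87/kg.
Origin Karara qualifies under the Ulune–Karara agreement and 67.32 is covered: preferential rate Free applies instead.
The additional-duty order on 67.32 targets Velova, not Karara; it does not apply.
Duty = ¥144,394.24 × 0% = ¥0.00.
Total = ¥73,709.43 + ¥0.00 = ¥73,709.43.

¥73,709.43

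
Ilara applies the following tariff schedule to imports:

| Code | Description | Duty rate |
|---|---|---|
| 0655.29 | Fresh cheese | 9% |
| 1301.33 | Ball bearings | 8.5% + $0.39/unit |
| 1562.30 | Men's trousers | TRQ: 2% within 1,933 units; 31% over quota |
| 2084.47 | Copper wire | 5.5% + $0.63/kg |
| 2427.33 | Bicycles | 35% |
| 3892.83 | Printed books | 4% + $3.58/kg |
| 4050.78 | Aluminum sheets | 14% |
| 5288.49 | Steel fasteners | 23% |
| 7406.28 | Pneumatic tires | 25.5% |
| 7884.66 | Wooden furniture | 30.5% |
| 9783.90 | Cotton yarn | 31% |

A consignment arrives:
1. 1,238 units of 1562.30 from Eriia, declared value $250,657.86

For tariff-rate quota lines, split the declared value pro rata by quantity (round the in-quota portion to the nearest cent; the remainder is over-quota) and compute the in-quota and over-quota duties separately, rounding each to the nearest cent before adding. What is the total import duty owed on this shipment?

Line 1 (1562.30, Eriia, 1,238 units, $250,657.86):
Code 1562.30 is under a tariff-rate quota (threshold 1,933 units). Quantity 1,238 units is within the quota, so the in-quota rate 2% applies to the full value.
Duty = $250,657.86 × 2% = $5,013.16.

$5,013.16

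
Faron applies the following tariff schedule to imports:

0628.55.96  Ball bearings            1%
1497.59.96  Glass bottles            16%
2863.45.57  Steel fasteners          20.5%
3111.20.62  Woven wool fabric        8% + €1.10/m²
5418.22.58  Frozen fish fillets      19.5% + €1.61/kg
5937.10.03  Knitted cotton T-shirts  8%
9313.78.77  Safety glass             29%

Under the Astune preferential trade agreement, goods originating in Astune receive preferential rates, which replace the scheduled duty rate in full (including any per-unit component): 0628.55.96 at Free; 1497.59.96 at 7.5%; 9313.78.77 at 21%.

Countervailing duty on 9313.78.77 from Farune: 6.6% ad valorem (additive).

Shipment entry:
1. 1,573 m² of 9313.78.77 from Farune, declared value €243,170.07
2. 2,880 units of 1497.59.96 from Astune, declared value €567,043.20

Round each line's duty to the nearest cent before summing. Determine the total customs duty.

Line 1 (9313.78.77, Farune, 1,573 m², €243,170.07):
Base rate for 9313.78.77 is 29%.
9313.78.77 has an FTA preferential rate, but origin Farune is not Astune; base rate stands.
Additional duty on 9313.78.77 from Farune: +6.6%. Applied ad valorem rate: 29% + 6.6% = 35.6%.
Duty = €243,170.07 × 35.6% = €86,568.54.
Line 2 (1497.59.96, Astune, 2,880 units, €567,043.20):
Base rate for 1497.59.96 is 16%.
Origin Astune qualifies under the Faron–Astune agreement and 1497.59.96 is covered: preferential rate 7.5% applies instead.
Duty = €567,043.20 × 7.5% = €42,528.24.
Total = €86,568.54 + €42,528.24 = €129,096.78.

€129,096.78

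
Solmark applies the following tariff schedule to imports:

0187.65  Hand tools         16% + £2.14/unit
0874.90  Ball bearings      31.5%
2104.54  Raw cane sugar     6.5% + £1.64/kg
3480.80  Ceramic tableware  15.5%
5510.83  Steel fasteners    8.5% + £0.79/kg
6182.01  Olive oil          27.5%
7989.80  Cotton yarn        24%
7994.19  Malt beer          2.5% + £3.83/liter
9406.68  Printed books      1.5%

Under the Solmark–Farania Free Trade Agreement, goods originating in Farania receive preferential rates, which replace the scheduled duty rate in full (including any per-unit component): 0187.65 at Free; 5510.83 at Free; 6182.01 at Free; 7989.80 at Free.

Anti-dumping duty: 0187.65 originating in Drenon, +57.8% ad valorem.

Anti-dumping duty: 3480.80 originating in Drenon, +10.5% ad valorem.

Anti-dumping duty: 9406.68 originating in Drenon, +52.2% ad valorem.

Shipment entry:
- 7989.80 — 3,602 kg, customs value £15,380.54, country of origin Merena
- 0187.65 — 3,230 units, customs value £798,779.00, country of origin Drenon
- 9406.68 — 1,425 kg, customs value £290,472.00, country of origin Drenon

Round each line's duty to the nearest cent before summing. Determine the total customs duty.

Line 1 (7989.80, Merena, 3,602 kg, £15,380.54):
Base rate for 7989.80 is 24%.
7989.80 has an FTA preferential rate, but origin Merena is not Farania; base rate stands.
Duty = £15,380.54 × 24% = £3,691.33.
Line 2 (0187.65, Drenon, 3,230 units, £798,779.00):
Base rate for 0187.65 is 16% + £2.14/unit.
0187.65 has an FTA preferential rate, but origin Drenon is not Farania; base rate stands.
Additional duty on 0187.65 from Drenon: +57.8%. Applied ad valorem rate: 16% + 57.8% = 73.8%.
Duty = £798,779.00 × 73.8% + 3,230 × £2.14 = £596,411.10.
Line 3 (9406.68, Drenon, 1,425 kg, £290,472.00):
Base rate for 9406.68 is 1.5%.
Additional duty on 9406.68 from Drenon: +52.2%. Applied ad valorem rate: 1.5% + 52.2% = 53.7%.
Duty = £290,472.00 × 53.7% = £155,983.46.
Total = £3,691.33 + £596,411.10 + £155,983.46 = £756,085.89.

£756,085.89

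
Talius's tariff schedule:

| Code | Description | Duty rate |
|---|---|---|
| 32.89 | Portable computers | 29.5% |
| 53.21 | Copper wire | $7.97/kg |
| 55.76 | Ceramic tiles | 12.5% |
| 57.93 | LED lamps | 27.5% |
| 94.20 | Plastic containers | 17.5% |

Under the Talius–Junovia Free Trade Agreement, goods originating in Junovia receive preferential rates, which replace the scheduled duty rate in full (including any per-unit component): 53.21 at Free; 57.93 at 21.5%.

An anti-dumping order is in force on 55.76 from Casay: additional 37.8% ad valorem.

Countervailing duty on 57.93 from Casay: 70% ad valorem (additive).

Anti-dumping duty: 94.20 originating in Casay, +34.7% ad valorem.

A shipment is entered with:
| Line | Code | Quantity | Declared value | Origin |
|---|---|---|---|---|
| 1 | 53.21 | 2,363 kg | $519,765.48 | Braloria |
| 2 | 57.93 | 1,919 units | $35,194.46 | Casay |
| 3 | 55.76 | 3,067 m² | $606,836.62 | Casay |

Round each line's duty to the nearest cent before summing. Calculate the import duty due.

Line 1 (53.21, Braloria, 2,363 kg, $519,765.48):
Base rate for 53.21 is $7.97/kg.
53.21 has an FTA preferential rate, but origin Braloria is not Junovia; base rate stands.
Duty = 2,363 × $7.97 = $18,833.11.
Line 2 (57.93, Casay, 1,919 units, $35,194.46):
Base rate for 57.93 is 27.5%.
57.93 has an FTA preferential rate, but origin Casay is not Junovia; base rate stands.
Additional duty on 57.93 from Casay: +70%. Applied ad valorem rate: 27.5% + 70% = 97.5%.
Duty = $35,194.46 × 97.5% = $34,314.60.
Line 3 (55.76, Casay, 3,067 m², $606,836.62):
Base rate for 55.76 is 12.5%.
Additional duty on 55.76 from Casay: +37.8%. Applied ad valorem rate: 12.5% + 37.8% = 50.3%.
Duty = $606,836.62 × 50.3% = $305,238.82.
Total = $18,833.11 + $34,314.60 + $305,238.82 = $358,386.53.

$358,386.53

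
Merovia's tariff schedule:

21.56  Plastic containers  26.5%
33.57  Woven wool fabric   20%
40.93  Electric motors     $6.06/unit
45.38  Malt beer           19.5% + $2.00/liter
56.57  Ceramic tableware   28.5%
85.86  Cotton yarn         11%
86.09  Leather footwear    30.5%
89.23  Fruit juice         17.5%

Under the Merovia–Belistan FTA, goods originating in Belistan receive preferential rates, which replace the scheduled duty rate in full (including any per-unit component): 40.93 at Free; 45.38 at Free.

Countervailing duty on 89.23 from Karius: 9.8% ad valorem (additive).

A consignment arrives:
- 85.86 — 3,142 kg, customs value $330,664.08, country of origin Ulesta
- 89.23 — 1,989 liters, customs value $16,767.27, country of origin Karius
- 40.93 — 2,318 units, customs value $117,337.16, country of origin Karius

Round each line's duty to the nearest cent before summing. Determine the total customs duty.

$54,997.59

Line 1 (85.86, Ulesta, 3,142 kg, $330,664.08):
Base rate for 85.86 is 11%.
Duty = $330,664.08 × 11% = $36,373.05.
Line 2 (89.23, Karius, 1,989 liters, $16,767.27):
Base rate for 89.23 is 17.5%.
Additional duty on 89.23 from Karius: +9.8%. Applied ad valorem rate: 17.5% + 9.8% = 27.3%.
Duty = $16,767.27 × 27.3% = $4,577.46.
Line 3 (40.93, Karius, 2,318 units, $117,337.16):
Base rate for 40.93 is $6.06/unit.
40.93 has an FTA preferential rate, but origin Karius is not Belistan; base rate stands.
Duty = 2,318 × $6.06 = $14,047.08.
Total = $36,373.05 + $4,577.46 + $14,047.08 = $54,997.59.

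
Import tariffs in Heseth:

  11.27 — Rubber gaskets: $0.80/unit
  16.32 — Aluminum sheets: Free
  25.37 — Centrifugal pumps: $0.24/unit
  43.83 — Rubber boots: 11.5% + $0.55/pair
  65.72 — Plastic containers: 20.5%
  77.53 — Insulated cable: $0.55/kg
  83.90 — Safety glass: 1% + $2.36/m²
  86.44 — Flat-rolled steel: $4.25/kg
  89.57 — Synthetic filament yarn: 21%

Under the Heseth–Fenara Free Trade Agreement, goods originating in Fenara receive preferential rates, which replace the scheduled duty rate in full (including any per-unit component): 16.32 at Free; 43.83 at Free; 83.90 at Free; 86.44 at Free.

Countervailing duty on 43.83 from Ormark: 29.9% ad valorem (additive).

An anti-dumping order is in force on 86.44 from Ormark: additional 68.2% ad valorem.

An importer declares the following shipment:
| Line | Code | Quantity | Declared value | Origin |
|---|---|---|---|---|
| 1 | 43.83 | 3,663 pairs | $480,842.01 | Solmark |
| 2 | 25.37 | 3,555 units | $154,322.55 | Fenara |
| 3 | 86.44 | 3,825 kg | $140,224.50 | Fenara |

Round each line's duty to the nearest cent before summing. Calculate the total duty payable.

$58,164.68

Line 1 (43.83, Solmark, 3,663 pairs, $480,842.01):
Base rate for 43.83 is 11.5% + $0.55/pair.
43.83 has an FTA preferential rate, but origin Solmark is not Fenara; base rate stands.
The additional-duty order on 43.83 targets Ormark, not Solmark; it does not apply.
Duty = $480,842.01 × 11.5% + 3,663 × $0.55 = $57,311.48.
Line 2 (25.37, Fenara, 3,555 units, $154,322.55):
Base rate for 25.37 is $0.24/unit.
Origin Fenara is the FTA partner but 25.37 is not on the preference list; base rate stands.
Duty = 3,555 × $0.24 = $853.20.
Line 3 (86.44, Fenara, 3,825 kg, $140,224.50):
Base rate for 86.44 is $4.25/kg.
Origin Fenara qualifies under the Heseth–Fenara agreement and 86.44 is covered: preferential rate Free applies instead.
The additional-duty order on 86.44 targets Ormark, not Fenara; it does not apply.
Duty = $140,224.50 × 0% = $0.00.
Total = $57,311.48 + $853.20 + $0.00 = $58,164.68.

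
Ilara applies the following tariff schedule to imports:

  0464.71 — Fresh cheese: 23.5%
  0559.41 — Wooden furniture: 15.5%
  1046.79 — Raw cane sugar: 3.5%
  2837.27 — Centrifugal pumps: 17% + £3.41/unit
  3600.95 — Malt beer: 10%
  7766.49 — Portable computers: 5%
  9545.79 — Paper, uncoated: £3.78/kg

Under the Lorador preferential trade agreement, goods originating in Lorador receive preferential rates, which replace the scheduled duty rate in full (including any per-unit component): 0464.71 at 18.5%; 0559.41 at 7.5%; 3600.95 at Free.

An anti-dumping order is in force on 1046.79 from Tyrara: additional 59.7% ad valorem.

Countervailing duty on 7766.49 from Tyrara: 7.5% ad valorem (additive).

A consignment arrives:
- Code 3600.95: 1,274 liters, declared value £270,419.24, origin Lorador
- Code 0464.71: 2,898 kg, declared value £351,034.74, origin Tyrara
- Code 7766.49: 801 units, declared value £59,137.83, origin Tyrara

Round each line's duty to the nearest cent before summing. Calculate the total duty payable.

Line 1 (3600.95, Lorador, 1,274 liters, £270,419.24):
Base rate for 3600.95 is 10%.
Origin Lorador qualifies under the Ilara–Lorador agreement and 3600.95 is covered: preferential rate Free applies instead.
Duty = £270,419.24 × 0% = £0.00.
Line 2 (0464.71, Tyrara, 2,898 kg, £351,034.74):
Base rate for 0464.71 is 23.5%.
0464.71 has an FTA preferential rate, but origin Tyrara is not Lorador; base rate stands.
Duty = £351,034.74 × 23.5% = £82,493.16.
Line 3 (7766.49, Tyrara, 801 units, £59,137.83):
Base rate for 7766.49 is 5%.
Additional duty on 7766.49 from Tyrara: +7.5%. Applied ad valorem rate: 5% + 7.5% = 12.5%.
Duty = £59,137.83 × 12.5% = £7,392.23.
Total = £0.00 + £82,493.16 + £7,392.23 = £89,885.39.

£89,885.39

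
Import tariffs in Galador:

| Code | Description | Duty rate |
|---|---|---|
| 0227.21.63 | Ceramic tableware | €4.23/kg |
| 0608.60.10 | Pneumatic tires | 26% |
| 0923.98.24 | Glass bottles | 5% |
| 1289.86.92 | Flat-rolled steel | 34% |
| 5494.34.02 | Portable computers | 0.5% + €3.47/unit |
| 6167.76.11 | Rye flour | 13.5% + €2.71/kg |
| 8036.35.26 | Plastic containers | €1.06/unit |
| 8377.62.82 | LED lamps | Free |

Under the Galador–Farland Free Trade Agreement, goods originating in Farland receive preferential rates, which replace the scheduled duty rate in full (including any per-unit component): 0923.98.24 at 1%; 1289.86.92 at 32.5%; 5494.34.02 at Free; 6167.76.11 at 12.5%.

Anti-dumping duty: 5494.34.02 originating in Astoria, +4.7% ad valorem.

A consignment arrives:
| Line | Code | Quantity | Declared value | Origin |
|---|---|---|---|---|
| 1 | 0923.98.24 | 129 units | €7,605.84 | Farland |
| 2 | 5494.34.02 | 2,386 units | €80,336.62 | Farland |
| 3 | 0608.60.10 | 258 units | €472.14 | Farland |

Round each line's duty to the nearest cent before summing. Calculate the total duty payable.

€198.82

Line 1 (0923.98.24, Farland, 129 units, €7,605.84):
Base rate for 0923.98.24 is 5%.
Origin Farland qualifies under the Galador–Farland agreement and 0923.98.24 is covered: preferential rate 1% applies instead.
Duty = €7,605.84 × 1% = €76.06.
Line 2 (5494.34.02, Farland, 2,386 units, €80,336.62):
Base rate for 5494.34.02 is 0.5% + €3.47/unit.
Origin Farland qualifies under the Galador–Farland agreement and 5494.34.02 is covered: preferential rate Free applies instead.
The additional-duty order on 5494.34.02 targets Astoria, not Farland; it does not apply.
Duty = €80,336.62 × 0% = €0.00.
Line 3 (0608.60.10, Farland, 258 units, €472.14):
Base rate for 0608.60.10 is 26%.
Origin Farland is the FTA partner but 0608.60.10 is not on the preference list; base rate stands.
Duty = €472.14 × 26% = €122.76.
Total = €76.06 + €0.00 + €122.76 = €198.82.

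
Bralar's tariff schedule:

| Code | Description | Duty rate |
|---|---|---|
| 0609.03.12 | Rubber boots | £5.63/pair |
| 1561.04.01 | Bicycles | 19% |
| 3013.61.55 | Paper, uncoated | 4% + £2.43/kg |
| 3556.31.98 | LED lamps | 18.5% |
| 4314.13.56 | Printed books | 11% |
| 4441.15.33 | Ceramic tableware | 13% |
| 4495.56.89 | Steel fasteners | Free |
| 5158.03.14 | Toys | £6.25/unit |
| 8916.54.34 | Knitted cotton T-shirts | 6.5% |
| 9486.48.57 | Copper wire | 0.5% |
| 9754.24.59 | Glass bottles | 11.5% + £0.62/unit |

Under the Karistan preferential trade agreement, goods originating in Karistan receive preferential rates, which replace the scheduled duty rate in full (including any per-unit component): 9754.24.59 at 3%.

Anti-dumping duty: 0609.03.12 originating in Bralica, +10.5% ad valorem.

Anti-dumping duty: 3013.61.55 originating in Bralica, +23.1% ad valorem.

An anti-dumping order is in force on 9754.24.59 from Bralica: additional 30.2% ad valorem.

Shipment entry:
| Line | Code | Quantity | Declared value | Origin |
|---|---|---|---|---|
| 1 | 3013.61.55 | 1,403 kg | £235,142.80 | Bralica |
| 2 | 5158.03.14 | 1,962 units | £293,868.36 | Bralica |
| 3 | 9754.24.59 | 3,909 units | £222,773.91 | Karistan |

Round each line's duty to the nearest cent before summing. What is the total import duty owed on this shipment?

£86,078.71

Line 1 (3013.61.55, Bralica, 1,403 kg, £235,142.80):
Base rate for 3013.61.55 is 4% + £2.43/kg.
Additional duty on 3013.61.55 from Bralica: +23.1%. Applied ad valorem rate: 4% + 23.1% = 27.1%.
Duty = £235,142.80 × 27.1% + 1,403 × £2.43 = £67,132.99.
Line 2 (5158.03.14, Bralica, 1,962 units, £293,868.36):
Base rate for 5158.03.14 is £6.25/unit.
Duty = 1,962 × £6.25 = £12,262.50.
Line 3 (9754.24.59, Karistan, 3,909 units, £222,773.91):
Base rate for 9754.24.59 is 11.5% + £0.62/unit.
Origin Karistan qualifies under the Bralar–Karistan agreement and 9754.24.59 is covered: preferential rate 3% applies instead.
The additional-duty order on 9754.24.59 targets Bralica, not Karistan; it does not apply.
Duty = £222,773.91 × 3% = £6,683.22.
Total = £67,132.99 + £12,262.50 + £6,683.22 = £86,078.71.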